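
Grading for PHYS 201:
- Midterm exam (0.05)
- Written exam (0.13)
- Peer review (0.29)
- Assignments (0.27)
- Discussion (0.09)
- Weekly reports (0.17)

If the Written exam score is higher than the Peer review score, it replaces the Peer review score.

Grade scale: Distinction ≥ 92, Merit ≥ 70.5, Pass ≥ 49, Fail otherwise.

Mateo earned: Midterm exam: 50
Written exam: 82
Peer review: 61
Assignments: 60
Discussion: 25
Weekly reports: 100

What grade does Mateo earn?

Merit

Written exam (82) > Peer review (61), so Peer review counts as 82.
Weighted total:
  Midterm exam 50 × 0.05 = 2.5
  Written exam 82 × 0.13 = 10.66
  Peer review 82 × 0.29 = 23.78
  Assignments 60 × 0.27 = 16.2
  Discussion 25 × 0.09 = 2.25
  Weekly reports 100 × 0.17 = 17
Sum = 72.39
72.39 is ≥ 70.5 and < 92 → Merit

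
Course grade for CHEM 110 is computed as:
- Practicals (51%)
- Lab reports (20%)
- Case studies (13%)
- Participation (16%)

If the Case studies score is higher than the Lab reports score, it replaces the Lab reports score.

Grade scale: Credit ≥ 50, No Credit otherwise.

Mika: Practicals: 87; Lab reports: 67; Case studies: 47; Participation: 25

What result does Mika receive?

Case studies (47) ≤ Lab reports (67), so Lab reports stays at 67.
Weighted total:
  Practicals 87 × 0.51 = 44.37
  Lab reports 67 × 0.2 = 13.4
  Case studies 47 × 0.13 = 6.11
  Participation 25 × 0.16 = 4
Sum = 67.88
67.88 ≥ 50 → Credit

Credit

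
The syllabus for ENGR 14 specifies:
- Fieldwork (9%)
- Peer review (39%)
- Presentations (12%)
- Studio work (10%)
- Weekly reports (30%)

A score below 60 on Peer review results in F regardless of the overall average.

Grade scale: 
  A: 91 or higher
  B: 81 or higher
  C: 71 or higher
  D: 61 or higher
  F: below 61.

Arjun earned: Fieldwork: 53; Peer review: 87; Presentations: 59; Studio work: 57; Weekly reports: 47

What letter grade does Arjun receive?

Peer review score 87 ≥ 60: minimum met.
Weighted total:
  Fieldwork 53 × 0.09 = 4.77
  Peer review 87 × 0.39 = 33.93
  Presentations 59 × 0.12 = 7.08
  Studio work 57 × 0.1 = 5.7
  Weekly reports 47 × 0.3 = 14.1
Sum = 65.58
65.58 is ≥ 61 and < 71 → D

D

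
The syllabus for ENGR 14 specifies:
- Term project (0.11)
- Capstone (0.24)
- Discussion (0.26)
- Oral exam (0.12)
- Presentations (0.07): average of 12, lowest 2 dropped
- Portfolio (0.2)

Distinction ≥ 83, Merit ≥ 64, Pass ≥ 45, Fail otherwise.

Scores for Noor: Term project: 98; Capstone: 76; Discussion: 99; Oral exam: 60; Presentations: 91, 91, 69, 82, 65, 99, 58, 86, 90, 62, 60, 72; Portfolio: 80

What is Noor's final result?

Presentations: drop 58, 60 → average of remaining 10 = 807/10 = 80.7
Weighted total:
  Term project 98 × 0.11 = 10.78
  Capstone 76 × 0.24 = 18.24
  Discussion 99 × 0.26 = 25.74
  Oral exam 60 × 0.12 = 7.2
  Presentations 80.7 × 0.07 = 5.649
  Portfolio 80 × 0.2 = 16
Sum = 83.609
83.609 ≥ 83 → Distinction

Distinction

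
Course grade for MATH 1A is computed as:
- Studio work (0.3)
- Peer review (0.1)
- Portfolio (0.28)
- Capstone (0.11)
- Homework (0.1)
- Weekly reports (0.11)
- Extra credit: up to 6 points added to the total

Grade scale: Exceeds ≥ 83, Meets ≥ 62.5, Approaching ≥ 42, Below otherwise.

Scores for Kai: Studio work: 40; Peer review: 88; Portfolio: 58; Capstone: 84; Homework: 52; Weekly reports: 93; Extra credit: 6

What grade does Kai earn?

Meets

Weighted total:
  Studio work 40 × 0.3 = 12
  Peer review 88 × 0.1 = 8.8
  Portfolio 58 × 0.28 = 16.24
  Capstone 84 × 0.11 = 9.24
  Homework 52 × 0.1 = 5.2
  Weekly reports 93 × 0.11 = 10.23
Sum = 61.71
Extra credit: 61.71 + 6 = 67.71
67.71 is ≥ 62.5 and < 83 → Meets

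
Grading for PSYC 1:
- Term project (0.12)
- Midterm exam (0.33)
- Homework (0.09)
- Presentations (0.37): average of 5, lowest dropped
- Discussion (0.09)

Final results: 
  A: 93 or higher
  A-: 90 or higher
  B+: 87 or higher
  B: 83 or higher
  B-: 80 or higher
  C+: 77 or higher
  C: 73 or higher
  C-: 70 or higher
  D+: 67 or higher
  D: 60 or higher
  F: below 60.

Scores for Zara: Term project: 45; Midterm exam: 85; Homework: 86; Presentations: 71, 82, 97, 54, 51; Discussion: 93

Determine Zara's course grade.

C+

Presentations: drop 51 → average of remaining 4 = 304/4 = 76
Weighted total:
  Term project 45 × 0.12 = 5.4
  Midterm exam 85 × 0.33 = 28.05
  Homework 86 × 0.09 = 7.74
  Presentations 76 × 0.37 = 28.12
  Discussion 93 × 0.09 = 8.37
Sum = 77.68
77.68 is ≥ 77 and < 80 → C+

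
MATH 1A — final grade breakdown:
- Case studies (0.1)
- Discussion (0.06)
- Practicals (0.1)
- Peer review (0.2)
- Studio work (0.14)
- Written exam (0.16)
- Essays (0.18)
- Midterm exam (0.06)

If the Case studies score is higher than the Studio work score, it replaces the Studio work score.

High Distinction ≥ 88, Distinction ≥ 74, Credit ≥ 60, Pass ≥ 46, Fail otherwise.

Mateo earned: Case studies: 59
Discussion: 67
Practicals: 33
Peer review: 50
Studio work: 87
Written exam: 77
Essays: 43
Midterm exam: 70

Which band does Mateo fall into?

Case studies (59) ≤ Studio work (87), so Studio work stays at 87.
Weighted total:
  Case studies 59 × 0.1 = 5.9
  Discussion 67 × 0.06 = 4.02
  Practicals 33 × 0.1 = 3.3
  Peer review 50 × 0.2 = 10
  Studio work 87 × 0.14 = 12.18
  Written exam 77 × 0.16 = 12.32
  Essays 43 × 0.18 = 7.74
  Midterm exam 70 × 0.06 = 4.2
Sum = 59.66
59.66 is ≥ 46 and < 60 → Pass

Pass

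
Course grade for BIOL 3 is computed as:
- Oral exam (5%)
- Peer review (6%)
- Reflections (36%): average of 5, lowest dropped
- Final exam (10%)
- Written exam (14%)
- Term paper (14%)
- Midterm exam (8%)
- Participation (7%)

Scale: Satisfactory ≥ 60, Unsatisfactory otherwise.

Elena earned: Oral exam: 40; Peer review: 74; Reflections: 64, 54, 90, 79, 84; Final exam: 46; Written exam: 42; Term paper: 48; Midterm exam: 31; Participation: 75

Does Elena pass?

Unsatisfactory

Reflections: drop 54 → average of remaining 4 = 317/4 = 79.25
Weighted total:
  Oral exam 40 × 0.05 = 2
  Peer review 74 × 0.06 = 4.44
  Reflections 79.25 × 0.36 = 28.53
  Final exam 46 × 0.1 = 4.6
  Written exam 42 × 0.14 = 5.88
  Term paper 48 × 0.14 = 6.72
  Midterm exam 31 × 0.08 = 2.48
  Participation 75 × 0.07 = 5.25
Sum = 59.9
59.9 < 60 → Unsatisfactory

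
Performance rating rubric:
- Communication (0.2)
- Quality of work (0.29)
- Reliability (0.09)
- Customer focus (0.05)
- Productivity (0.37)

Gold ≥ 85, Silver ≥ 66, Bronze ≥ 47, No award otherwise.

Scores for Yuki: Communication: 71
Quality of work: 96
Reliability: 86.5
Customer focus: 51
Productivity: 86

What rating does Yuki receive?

Weighted total:
  Communication 71 × 0.2 = 14.2
  Quality of work 96 × 0.29 = 27.84
  Reliability 86.5 × 0.09 = 7.785
  Customer focus 51 × 0.05 = 2.55
  Productivity 86 × 0.37 = 31.82
Sum = 84.195
84.195 is ≥ 66 and < 85 → Silver

Silver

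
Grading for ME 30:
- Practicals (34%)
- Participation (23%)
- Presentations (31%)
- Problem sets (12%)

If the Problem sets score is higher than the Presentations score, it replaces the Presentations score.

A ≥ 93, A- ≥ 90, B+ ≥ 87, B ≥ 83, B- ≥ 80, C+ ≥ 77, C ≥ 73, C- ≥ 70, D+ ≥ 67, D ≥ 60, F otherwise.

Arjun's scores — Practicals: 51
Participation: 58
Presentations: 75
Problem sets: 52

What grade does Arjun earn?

D

Problem sets (52) ≤ Presentations (75), so Presentations stays at 75.
Weighted total:
  Practicals 51 × 0.34 = 17.34
  Participation 58 × 0.23 = 13.34
  Presentations 75 × 0.31 = 23.25
  Problem sets 52 × 0.12 = 6.24
Sum = 60.17
60.17 is ≥ 60 and < 67 → D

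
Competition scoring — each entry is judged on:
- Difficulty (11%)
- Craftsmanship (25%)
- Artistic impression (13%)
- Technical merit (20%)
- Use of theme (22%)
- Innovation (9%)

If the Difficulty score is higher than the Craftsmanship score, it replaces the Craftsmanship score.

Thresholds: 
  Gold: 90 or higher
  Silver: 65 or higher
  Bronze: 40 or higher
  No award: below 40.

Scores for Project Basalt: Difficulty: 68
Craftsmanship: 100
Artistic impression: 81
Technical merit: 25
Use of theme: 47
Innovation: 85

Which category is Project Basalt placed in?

Silver

Difficulty (68) ≤ Craftsmanship (100), so Craftsmanship stays at 100.
Weighted total:
  Difficulty 68 × 0.11 = 7.48
  Craftsmanship 100 × 0.25 = 25
  Artistic impression 81 × 0.13 = 10.53
  Technical merit 25 × 0.2 = 5
  Use of theme 47 × 0.22 = 10.34
  Innovation 85 × 0.09 = 7.65
Sum = 66
66 is ≥ 65 and < 90 → Silver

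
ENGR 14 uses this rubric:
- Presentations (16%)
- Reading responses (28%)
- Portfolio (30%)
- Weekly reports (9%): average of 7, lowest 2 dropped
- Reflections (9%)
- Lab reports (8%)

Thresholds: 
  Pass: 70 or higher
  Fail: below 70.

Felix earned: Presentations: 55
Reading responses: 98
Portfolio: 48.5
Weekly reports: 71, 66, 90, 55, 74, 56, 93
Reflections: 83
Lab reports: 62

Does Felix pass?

Pass

Weekly reports: drop 55, 56 → average of remaining 5 = 394/5 = 78.8
Weighted total:
  Presentations 55 × 0.16 = 8.8
  Reading responses 98 × 0.28 = 27.44
  Portfolio 48.5 × 0.3 = 14.55
  Weekly reports 78.8 × 0.09 = 7.092
  Reflections 83 × 0.09 = 7.47
  Lab reports 62 × 0.08 = 4.96
Sum = 70.312
70.312 ≥ 70 → Pass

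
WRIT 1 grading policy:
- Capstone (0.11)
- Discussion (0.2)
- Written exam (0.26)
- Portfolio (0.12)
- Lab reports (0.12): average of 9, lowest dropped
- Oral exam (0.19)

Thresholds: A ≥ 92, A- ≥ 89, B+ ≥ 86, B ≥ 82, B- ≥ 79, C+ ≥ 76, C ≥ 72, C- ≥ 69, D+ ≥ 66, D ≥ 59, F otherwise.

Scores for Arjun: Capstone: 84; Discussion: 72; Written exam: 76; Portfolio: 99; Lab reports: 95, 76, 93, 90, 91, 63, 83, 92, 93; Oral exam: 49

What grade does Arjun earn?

C

Lab reports: drop 63 → average of remaining 8 = 713/8 = 89.125
Weighted total:
  Capstone 84 × 0.11 = 9.24
  Discussion 72 × 0.2 = 14.4
  Written exam 76 × 0.26 = 19.76
  Portfolio 99 × 0.12 = 11.88
  Lab reports 89.125 × 0.12 = 10.695
  Oral exam 49 × 0.19 = 9.31
Sum = 75.285
75.285 is ≥ 72 and < 76 → C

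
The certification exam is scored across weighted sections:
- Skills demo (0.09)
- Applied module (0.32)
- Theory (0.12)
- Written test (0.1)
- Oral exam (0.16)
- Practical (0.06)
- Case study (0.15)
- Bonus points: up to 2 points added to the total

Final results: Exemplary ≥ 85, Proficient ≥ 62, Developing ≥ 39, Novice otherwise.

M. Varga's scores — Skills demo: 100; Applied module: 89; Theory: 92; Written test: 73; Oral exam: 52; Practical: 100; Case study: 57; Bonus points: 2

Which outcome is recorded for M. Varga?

Proficient

Weighted total:
  Skills demo 100 × 0.09 = 9
  Applied module 89 × 0.32 = 28.48
  Theory 92 × 0.12 = 11.04
  Written test 73 × 0.1 = 7.3
  Oral exam 52 × 0.16 = 8.32
  Practical 100 × 0.06 = 6
  Case study 57 × 0.15 = 8.55
Sum = 78.69
Bonus points: 78.69 + 2 = 80.69
80.69 is ≥ 62 and < 85 → Proficient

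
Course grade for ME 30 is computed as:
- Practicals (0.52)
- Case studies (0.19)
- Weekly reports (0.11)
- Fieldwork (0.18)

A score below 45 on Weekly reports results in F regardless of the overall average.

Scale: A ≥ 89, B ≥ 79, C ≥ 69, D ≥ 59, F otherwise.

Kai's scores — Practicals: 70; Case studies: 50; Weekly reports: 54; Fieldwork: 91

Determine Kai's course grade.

Weekly reports score 54 ≥ 45: minimum met.
Weighted total:
  Practicals 70 × 0.52 = 36.4
  Case studies 50 × 0.19 = 9.5
  Weekly reports 54 × 0.11 = 5.94
  Fieldwork 91 × 0.18 = 16.38
Sum = 68.22
68.22 is ≥ 59 and < 69 → D

D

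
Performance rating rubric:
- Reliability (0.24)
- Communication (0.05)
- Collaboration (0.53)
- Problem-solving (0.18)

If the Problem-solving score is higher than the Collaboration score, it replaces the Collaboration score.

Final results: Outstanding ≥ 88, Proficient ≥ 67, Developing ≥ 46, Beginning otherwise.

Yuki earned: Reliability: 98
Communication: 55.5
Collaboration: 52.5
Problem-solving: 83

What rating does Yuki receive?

Proficient

Problem-solving (83) > Collaboration (52.5), so Collaboration counts as 83.
Weighted total:
  Reliability 98 × 0.24 = 23.52
  Communication 55.5 × 0.05 = 2.775
  Collaboration 83 × 0.53 = 43.99
  Problem-solving 83 × 0.18 = 14.94
Sum = 85.225
85.225 is ≥ 67 and < 88 → Proficient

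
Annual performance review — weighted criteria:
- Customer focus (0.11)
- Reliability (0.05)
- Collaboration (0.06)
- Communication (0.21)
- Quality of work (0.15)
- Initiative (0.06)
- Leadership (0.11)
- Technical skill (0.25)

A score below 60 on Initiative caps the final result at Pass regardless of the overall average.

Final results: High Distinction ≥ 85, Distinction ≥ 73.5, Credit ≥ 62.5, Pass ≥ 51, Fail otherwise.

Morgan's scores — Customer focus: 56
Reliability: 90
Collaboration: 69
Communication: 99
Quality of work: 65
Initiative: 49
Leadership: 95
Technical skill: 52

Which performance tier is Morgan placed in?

Initiative score 49 < 60: minimum not met.
Weighted total:
  Customer focus 56 × 0.11 = 6.16
  Reliability 90 × 0.05 = 4.5
  Collaboration 69 × 0.06 = 4.14
  Communication 99 × 0.21 = 20.79
  Quality of work 65 × 0.15 = 9.75
  Initiative 49 × 0.06 = 2.94
  Leadership 95 × 0.11 = 10.45
  Technical skill 52 × 0.25 = 13
Sum = 71.73
71.73 would be Credit; cap at Pass applies → Pass.

Pass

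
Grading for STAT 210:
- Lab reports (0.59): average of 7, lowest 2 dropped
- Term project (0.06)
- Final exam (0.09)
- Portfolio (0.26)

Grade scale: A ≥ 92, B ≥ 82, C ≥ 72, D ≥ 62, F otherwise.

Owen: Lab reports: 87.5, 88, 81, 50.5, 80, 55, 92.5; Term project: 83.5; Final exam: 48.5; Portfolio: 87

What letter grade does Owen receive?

B

Lab reports: drop 50.5, 55 → average of remaining 5 = 429/5 = 85.8
Weighted total:
  Lab reports 85.8 × 0.59 = 50.622
  Term project 83.5 × 0.06 = 5.01
  Final exam 48.5 × 0.09 = 4.365
  Portfolio 87 × 0.26 = 22.62
Sum = 82.617
82.617 is ≥ 82 and < 92 → B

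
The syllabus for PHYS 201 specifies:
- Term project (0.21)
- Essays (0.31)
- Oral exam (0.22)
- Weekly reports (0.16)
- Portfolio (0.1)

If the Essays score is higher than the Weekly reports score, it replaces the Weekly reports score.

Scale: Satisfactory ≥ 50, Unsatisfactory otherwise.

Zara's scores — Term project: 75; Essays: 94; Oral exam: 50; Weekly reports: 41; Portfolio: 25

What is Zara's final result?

Essays (94) > Weekly reports (41), so Weekly reports counts as 94.
Weighted total:
  Term project 75 × 0.21 = 15.75
  Essays 94 × 0.31 = 29.14
  Oral exam 50 × 0.22 = 11
  Weekly reports 94 × 0.16 = 15.04
  Portfolio 25 × 0.1 = 2.5
Sum = 73.43
73.43 ≥ 50 → Satisfactory

Satisfactory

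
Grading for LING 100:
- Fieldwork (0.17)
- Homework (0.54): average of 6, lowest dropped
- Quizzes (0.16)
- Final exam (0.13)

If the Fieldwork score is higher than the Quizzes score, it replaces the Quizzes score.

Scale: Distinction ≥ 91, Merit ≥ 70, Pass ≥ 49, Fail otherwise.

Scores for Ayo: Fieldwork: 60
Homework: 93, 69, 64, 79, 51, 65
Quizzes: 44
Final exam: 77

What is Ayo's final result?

Homework: drop 51 → average of remaining 5 = 370/5 = 74
Fieldwork (60) > Quizzes (44), so Quizzes counts as 60.
Weighted total:
  Fieldwork 60 × 0.17 = 10.2
  Homework 74 × 0.54 = 39.96
  Quizzes 60 × 0.16 = 9.6
  Final exam 77 × 0.13 = 10.01
Sum = 69.77
69.77 is ≥ 49 and < 70 → Pass

Pass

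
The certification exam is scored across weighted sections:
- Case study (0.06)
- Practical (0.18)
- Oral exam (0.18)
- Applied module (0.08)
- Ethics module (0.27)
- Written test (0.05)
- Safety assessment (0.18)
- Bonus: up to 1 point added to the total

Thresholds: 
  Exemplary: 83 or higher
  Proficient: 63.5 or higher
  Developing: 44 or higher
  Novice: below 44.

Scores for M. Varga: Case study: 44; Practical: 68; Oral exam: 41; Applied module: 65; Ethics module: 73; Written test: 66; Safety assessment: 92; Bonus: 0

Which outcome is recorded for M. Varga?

Weighted total:
  Case study 44 × 0.06 = 2.64
  Practical 68 × 0.18 = 12.24
  Oral exam 41 × 0.18 = 7.38
  Applied module 65 × 0.08 = 5.2
  Ethics module 73 × 0.27 = 19.71
  Written test 66 × 0.05 = 3.3
  Safety assessment 92 × 0.18 = 16.56
Sum = 67.03
Bonus: 67.03 + 0 = 67.03
67.03 is ≥ 63.5 and < 83 → Proficient

Proficient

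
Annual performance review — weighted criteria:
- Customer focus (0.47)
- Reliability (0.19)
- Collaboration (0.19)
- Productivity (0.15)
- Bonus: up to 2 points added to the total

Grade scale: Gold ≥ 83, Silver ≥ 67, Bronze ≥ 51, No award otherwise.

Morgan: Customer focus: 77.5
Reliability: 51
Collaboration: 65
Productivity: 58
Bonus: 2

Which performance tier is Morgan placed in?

Silver

Weighted total:
  Customer focus 77.5 × 0.47 = 36.425
  Reliability 51 × 0.19 = 9.69
  Collaboration 65 × 0.19 = 12.35
  Productivity 58 × 0.15 = 8.7
Sum = 67.165
Bonus: 67.165 + 2 = 69.165
69.165 is ≥ 67 and < 83 → Silver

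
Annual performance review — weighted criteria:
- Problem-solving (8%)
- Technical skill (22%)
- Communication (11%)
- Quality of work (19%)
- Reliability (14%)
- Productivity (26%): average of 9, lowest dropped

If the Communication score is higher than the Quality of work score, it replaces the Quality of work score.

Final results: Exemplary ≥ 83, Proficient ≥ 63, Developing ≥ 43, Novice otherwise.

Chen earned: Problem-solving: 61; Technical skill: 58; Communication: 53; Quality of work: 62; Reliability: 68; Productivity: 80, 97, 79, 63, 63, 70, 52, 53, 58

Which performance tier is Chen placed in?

Proficient

Productivity: drop 52 → average of remaining 8 = 563/8 = 70.375
Communication (53) ≤ Quality of work (62), so Quality of work stays at 62.
Weighted total:
  Problem-solving 61 × 0.08 = 4.88
  Technical skill 58 × 0.22 = 12.76
  Communication 53 × 0.11 = 5.83
  Quality of work 62 × 0.19 = 11.78
  Reliability 68 × 0.14 = 9.52
  Productivity 70.375 × 0.26 = 18.2975
Sum = 63.0675
63.0675 is ≥ 63 and < 83 → Proficient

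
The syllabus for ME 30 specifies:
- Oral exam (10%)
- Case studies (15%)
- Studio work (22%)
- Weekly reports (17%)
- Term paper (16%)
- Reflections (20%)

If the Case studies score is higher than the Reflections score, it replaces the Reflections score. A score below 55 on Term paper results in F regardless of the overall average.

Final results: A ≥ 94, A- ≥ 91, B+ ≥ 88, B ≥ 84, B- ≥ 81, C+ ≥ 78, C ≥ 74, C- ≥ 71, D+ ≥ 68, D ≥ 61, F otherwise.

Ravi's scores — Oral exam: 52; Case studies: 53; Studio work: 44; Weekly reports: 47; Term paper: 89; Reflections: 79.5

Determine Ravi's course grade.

F

Case studies (53) ≤ Reflections (79.5), so Reflections stays at 79.5.
Term paper score 89 ≥ 55: minimum met.
Weighted total:
  Oral exam 52 × 0.1 = 5.2
  Case studies 53 × 0.15 = 7.95
  Studio work 44 × 0.22 = 9.68
  Weekly reports 47 × 0.17 = 7.99
  Term paper 89 × 0.16 = 14.24
  Reflections 79.5 × 0.2 = 15.9
Sum = 60.96
60.96 < 61 → F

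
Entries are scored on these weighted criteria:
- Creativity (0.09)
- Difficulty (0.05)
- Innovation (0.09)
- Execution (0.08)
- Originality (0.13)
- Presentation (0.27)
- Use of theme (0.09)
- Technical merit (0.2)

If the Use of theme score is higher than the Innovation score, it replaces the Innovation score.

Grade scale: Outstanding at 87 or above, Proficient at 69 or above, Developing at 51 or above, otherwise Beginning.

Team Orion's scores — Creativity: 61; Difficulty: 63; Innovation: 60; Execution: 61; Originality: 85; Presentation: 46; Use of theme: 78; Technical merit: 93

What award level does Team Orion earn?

Use of theme (78) > Innovation (60), so Innovation counts as 78.
Weighted total:
  Creativity 61 × 0.09 = 5.49
  Difficulty 63 × 0.05 = 3.15
  Innovation 78 × 0.09 = 7.02
  Execution 61 × 0.08 = 4.88
  Originality 85 × 0.13 = 11.05
  Presentation 46 × 0.27 = 12.42
  Use of theme 78 × 0.09 = 7.02
  Technical merit 93 × 0.2 = 18.6
Sum = 69.63
69.63 is ≥ 69 and < 87 → Proficient

Proficient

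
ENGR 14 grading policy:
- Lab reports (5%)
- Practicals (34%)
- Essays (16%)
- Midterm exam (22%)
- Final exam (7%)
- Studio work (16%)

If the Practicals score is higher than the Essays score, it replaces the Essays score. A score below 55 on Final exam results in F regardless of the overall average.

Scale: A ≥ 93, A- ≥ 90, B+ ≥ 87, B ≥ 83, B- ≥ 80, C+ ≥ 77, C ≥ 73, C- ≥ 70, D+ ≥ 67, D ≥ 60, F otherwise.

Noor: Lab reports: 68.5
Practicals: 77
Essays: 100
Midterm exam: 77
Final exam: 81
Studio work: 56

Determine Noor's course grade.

Practicals (77) ≤ Essays (100), so Essays stays at 100.
Final exam score 81 ≥ 55: minimum met.
Weighted total:
  Lab reports 68.5 × 0.05 = 3.425
  Practicals 77 × 0.34 = 26.18
  Essays 100 × 0.16 = 16
  Midterm exam 77 × 0.22 = 16.94
  Final exam 81 × 0.07 = 5.67
  Studio work 56 × 0.16 = 8.96
Sum = 77.175
77.175 is ≥ 77 and < 80 → C+

C+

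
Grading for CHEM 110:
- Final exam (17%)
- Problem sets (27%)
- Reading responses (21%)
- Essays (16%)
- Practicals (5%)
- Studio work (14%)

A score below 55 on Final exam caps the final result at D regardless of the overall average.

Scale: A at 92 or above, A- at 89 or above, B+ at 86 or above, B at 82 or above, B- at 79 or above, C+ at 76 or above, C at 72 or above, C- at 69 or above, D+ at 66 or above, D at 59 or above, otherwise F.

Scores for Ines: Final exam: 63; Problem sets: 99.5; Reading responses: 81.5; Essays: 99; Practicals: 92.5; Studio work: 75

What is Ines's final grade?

Final exam score 63 ≥ 55: minimum met.
Weighted total:
  Final exam 63 × 0.17 = 10.71
  Problem sets 99.5 × 0.27 = 26.865
  Reading responses 81.5 × 0.21 = 17.115
  Essays 99 × 0.16 = 15.84
  Practicals 92.5 × 0.05 = 4.625
  Studio work 75 × 0.14 = 10.5
Sum = 85.655
85.655 is ≥ 82 and < 86 → B

B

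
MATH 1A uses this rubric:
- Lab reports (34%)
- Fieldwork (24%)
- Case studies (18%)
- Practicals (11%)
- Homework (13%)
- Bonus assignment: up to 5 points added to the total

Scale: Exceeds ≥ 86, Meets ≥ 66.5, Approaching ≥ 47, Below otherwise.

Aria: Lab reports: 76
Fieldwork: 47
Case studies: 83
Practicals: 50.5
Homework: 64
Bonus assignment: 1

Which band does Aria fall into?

Meets

Weighted total:
  Lab reports 76 × 0.34 = 25.84
  Fieldwork 47 × 0.24 = 11.28
  Case studies 83 × 0.18 = 14.94
  Practicals 50.5 × 0.11 = 5.555
  Homework 64 × 0.13 = 8.32
Sum = 65.935
Bonus assignment: 65.935 + 1 = 66.935
66.935 is ≥ 66.5 and < 86 → Meets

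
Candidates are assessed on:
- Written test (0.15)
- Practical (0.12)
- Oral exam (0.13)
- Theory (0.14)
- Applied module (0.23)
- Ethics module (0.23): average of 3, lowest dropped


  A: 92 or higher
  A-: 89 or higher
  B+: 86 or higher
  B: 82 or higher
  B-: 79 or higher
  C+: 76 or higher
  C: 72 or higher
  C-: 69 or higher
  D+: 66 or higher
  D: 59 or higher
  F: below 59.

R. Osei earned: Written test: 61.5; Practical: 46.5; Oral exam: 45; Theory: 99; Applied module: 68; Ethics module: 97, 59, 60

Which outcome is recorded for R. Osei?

Ethics module: drop 59 → average of remaining 2 = 157/2 = 78.5
Weighted total:
  Written test 61.5 × 0.15 = 9.225
  Practical 46.5 × 0.12 = 5.58
  Oral exam 45 × 0.13 = 5.85
  Theory 99 × 0.14 = 13.86
  Applied module 68 × 0.23 = 15.64
  Ethics module 78.5 × 0.23 = 18.055
Sum = 68.21
68.21 is ≥ 66 and < 69 → D+

D+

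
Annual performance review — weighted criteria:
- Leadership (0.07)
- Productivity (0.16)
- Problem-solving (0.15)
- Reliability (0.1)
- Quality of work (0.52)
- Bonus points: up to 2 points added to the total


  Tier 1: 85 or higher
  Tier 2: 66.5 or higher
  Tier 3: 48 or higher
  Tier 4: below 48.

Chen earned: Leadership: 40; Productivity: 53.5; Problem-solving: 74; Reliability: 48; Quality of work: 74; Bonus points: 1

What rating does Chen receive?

Weighted total:
  Leadership 40 × 0.07 = 2.8
  Productivity 53.5 × 0.16 = 8.56
  Problem-solving 74 × 0.15 = 11.1
  Reliability 48 × 0.1 = 4.8
  Quality of work 74 × 0.52 = 38.48
Sum = 65.74
Bonus points: 65.74 + 1 = 66.74
66.74 is ≥ 66.5 and < 85 → Tier 2

Tier 2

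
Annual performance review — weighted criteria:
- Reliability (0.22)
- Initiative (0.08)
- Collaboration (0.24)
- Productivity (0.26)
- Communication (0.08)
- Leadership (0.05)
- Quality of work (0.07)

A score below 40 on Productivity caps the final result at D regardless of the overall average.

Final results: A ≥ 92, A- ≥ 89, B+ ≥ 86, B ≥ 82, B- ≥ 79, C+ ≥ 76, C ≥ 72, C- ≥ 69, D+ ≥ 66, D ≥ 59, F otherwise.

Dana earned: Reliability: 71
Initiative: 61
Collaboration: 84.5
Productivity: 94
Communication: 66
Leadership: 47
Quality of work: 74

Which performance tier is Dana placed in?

Productivity score 94 ≥ 40: minimum met.
Weighted total:
  Reliability 71 × 0.22 = 15.62
  Initiative 61 × 0.08 = 4.88
  Collaboration 84.5 × 0.24 = 20.28
  Productivity 94 × 0.26 = 24.44
  Communication 66 × 0.08 = 5.28
  Leadership 47 × 0.05 = 2.35
  Quality of work 74 × 0.07 = 5.18
Sum = 78.03
78.03 is ≥ 76 and < 79 → C+

C+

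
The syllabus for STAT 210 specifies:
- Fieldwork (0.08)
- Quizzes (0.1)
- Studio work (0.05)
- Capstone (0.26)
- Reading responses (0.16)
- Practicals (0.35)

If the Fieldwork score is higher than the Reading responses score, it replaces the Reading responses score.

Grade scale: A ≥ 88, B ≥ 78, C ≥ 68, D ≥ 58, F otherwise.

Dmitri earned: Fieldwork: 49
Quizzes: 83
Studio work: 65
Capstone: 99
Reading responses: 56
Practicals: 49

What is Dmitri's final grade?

D

Fieldwork (49) ≤ Reading responses (56), so Reading responses stays at 56.
Weighted total:
  Fieldwork 49 × 0.08 = 3.92
  Quizzes 83 × 0.1 = 8.3
  Studio work 65 × 0.05 = 3.25
  Capstone 99 × 0.26 = 25.74
  Reading responses 56 × 0.16 = 8.96
  Practicals 49 × 0.35 = 17.15
Sum = 67.32
67.32 is ≥ 58 and < 68 → D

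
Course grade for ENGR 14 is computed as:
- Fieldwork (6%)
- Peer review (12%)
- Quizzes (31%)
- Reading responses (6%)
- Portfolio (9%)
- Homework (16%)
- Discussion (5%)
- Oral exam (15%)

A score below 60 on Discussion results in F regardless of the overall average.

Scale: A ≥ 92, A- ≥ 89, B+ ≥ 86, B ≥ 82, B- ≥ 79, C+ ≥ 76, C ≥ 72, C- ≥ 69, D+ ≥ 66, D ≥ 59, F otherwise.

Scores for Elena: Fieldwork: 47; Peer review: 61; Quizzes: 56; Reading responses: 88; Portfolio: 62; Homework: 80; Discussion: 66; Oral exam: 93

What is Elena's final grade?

D+

Discussion score 66 ≥ 60: minimum met.
Weighted total:
  Fieldwork 47 × 0.06 = 2.82
  Peer review 61 × 0.12 = 7.32
  Quizzes 56 × 0.31 = 17.36
  Reading responses 88 × 0.06 = 5.28
  Portfolio 62 × 0.09 = 5.58
  Homework 80 × 0.16 = 12.8
  Discussion 66 × 0.05 = 3.3
  Oral exam 93 × 0.15 = 13.95
Sum = 68.41
68.41 is ≥ 66 and < 69 → D+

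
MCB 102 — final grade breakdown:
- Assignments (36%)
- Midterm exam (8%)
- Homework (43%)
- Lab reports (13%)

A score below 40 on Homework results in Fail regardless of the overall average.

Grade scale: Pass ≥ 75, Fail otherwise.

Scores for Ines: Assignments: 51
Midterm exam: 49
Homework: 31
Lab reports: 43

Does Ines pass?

Homework score 31 < 40: minimum not met.
Weighted total:
  Assignments 51 × 0.36 = 18.36
  Midterm exam 49 × 0.08 = 3.92
  Homework 31 × 0.43 = 13.33
  Lab reports 43 × 0.13 = 5.59
Sum = 41.2
Because the Homework minimum was not met, the result is Fail.

Fail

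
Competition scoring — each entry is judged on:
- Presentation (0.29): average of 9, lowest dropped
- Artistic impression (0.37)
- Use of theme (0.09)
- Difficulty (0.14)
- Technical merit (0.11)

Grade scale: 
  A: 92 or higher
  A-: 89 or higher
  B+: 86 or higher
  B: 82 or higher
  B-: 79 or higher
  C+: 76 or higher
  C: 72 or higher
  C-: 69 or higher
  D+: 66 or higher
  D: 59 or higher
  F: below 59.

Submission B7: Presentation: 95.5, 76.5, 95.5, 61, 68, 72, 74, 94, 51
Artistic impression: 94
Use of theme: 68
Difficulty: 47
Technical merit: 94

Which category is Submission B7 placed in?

Presentation: drop 51 → average of remaining 8 = 636.5/8 = 79.5625
Weighted total:
  Presentation 79.5625 × 0.29 = 23.073125
  Artistic impression 94 × 0.37 = 34.78
  Use of theme 68 × 0.09 = 6.12
  Difficulty 47 × 0.14 = 6.58
  Technical merit 94 × 0.11 = 10.34
Sum = 80.893125
80.893125 is ≥ 79 and < 82 → B-

B-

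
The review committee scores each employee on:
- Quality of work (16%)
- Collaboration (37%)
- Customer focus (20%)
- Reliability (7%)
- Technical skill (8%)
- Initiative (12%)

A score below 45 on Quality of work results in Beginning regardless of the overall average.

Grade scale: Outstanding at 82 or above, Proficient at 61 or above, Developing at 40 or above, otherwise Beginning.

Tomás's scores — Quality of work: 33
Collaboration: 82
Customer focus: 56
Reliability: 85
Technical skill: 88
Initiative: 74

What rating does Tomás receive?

Quality of work score 33 < 45: minimum not met.
Weighted total:
  Quality of work 33 × 0.16 = 5.28
  Collaboration 82 × 0.37 = 30.34
  Customer focus 56 × 0.2 = 11.2
  Reliability 85 × 0.07 = 5.95
  Technical skill 88 × 0.08 = 7.04
  Initiative 74 × 0.12 = 8.88
Sum = 68.69
Because the Quality of work minimum was not met, the result is Beginning.

Beginning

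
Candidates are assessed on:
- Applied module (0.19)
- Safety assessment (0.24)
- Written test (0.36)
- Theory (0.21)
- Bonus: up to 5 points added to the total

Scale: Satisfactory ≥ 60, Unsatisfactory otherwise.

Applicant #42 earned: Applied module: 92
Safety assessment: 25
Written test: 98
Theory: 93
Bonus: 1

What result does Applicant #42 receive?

Satisfactory

Weighted total:
  Applied module 92 × 0.19 = 17.48
  Safety assessment 25 × 0.24 = 6
  Written test 98 × 0.36 = 35.28
  Theory 93 × 0.21 = 19.53
Sum = 78.29
Bonus: 78.29 + 1 = 79.29
79.29 ≥ 60 → Satisfactory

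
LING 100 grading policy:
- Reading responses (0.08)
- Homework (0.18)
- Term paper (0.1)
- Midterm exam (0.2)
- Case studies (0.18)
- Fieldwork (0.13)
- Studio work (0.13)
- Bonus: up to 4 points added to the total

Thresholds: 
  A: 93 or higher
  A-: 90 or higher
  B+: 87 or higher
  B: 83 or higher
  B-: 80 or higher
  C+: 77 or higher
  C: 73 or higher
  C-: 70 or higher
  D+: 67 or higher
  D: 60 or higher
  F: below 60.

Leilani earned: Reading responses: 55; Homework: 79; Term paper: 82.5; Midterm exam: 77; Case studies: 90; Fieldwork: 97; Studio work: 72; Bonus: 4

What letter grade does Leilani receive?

B

Weighted total:
  Reading responses 55 × 0.08 = 4.4
  Homework 79 × 0.18 = 14.22
  Term paper 82.5 × 0.1 = 8.25
  Midterm exam 77 × 0.2 = 15.4
  Case studies 90 × 0.18 = 16.2
  Fieldwork 97 × 0.13 = 12.61
  Studio work 72 × 0.13 = 9.36
Sum = 80.44
Bonus: 80.44 + 4 = 84.44
84.44 is ≥ 83 and < 87 → B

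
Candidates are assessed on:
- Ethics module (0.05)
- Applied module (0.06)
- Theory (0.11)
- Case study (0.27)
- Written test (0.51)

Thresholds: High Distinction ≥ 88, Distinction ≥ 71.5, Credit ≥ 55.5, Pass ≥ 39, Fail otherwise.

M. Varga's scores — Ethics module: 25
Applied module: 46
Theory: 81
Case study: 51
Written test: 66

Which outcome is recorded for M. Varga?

Weighted total:
  Ethics module 25 × 0.05 = 1.25
  Applied module 46 × 0.06 = 2.76
  Theory 81 × 0.11 = 8.91
  Case study 51 × 0.27 = 13.77
  Written test 66 × 0.51 = 33.66
Sum = 60.35
60.35 is ≥ 55.5 and < 71.5 → Credit

Credit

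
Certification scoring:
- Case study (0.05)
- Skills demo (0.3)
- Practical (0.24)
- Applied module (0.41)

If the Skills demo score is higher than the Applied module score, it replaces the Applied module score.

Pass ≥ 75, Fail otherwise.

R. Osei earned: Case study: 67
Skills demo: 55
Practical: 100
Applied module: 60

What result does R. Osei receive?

Skills demo (55) ≤ Applied module (60), so Applied module stays at 60.
Weighted total:
  Case study 67 × 0.05 = 3.35
  Skills demo 55 × 0.3 = 16.5
  Practical 100 × 0.24 = 24
  Applied module 60 × 0.41 = 24.6
Sum = 68.45
68.45 < 75 → Fail

Fail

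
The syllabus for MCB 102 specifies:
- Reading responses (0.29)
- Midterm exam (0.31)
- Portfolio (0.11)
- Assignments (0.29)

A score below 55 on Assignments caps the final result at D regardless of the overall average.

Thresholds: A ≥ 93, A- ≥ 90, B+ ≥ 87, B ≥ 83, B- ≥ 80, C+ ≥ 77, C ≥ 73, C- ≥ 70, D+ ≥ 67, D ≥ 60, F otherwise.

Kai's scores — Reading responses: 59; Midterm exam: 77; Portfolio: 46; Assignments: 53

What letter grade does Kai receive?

Assignments score 53 < 55: minimum not met.
Weighted total:
  Reading responses 59 × 0.29 = 17.11
  Midterm exam 77 × 0.31 = 23.87
  Portfolio 46 × 0.11 = 5.06
  Assignments 53 × 0.29 = 15.37
Sum = 61.41
61.41 would be D; cap at D applies → D.

D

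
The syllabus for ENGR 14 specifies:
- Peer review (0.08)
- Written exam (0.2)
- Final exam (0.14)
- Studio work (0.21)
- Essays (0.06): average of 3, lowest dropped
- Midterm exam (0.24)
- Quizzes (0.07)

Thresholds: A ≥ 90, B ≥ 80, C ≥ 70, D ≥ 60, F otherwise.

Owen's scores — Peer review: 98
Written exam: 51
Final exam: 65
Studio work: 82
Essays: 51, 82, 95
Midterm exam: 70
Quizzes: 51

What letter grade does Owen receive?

Essays: drop 51 → average of remaining 2 = 177/2 = 88.5
Weighted total:
  Peer review 98 × 0.08 = 7.84
  Written exam 51 × 0.2 = 10.2
  Final exam 65 × 0.14 = 9.1
  Studio work 82 × 0.21 = 17.22
  Essays 88.5 × 0.06 = 5.31
  Midterm exam 70 × 0.24 = 16.8
  Quizzes 51 × 0.07 = 3.57
Sum = 70.04
70.04 is ≥ 70 and < 80 → C

C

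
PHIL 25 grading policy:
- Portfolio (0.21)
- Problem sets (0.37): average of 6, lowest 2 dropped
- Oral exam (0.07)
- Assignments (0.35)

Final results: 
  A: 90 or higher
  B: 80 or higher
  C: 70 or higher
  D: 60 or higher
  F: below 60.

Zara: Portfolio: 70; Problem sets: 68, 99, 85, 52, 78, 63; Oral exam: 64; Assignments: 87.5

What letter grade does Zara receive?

B

Problem sets: drop 52, 63 → average of remaining 4 = 330/4 = 82.5
Weighted total:
  Portfolio 70 × 0.21 = 14.7
  Problem sets 82.5 × 0.37 = 30.525
  Oral exam 64 × 0.07 = 4.48
  Assignments 87.5 × 0.35 = 30.625
Sum = 80.33
80.33 is ≥ 80 and < 90 → B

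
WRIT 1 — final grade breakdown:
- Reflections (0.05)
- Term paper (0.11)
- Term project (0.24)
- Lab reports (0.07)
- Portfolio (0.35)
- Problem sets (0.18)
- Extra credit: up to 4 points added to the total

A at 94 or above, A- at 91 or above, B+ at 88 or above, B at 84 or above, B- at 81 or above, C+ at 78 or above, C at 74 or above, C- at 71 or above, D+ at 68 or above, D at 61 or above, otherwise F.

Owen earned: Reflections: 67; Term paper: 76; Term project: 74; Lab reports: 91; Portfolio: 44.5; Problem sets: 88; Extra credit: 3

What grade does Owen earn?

D+

Weighted total:
  Reflections 67 × 0.05 = 3.35
  Term paper 76 × 0.11 = 8.36
  Term project 74 × 0.24 = 17.76
  Lab reports 91 × 0.07 = 6.37
  Portfolio 44.5 × 0.35 = 15.575
  Problem sets 88 × 0.18 = 15.84
Sum = 67.255
Extra credit: 67.255 + 3 = 70.255
70.255 is ≥ 68 and < 71 → D+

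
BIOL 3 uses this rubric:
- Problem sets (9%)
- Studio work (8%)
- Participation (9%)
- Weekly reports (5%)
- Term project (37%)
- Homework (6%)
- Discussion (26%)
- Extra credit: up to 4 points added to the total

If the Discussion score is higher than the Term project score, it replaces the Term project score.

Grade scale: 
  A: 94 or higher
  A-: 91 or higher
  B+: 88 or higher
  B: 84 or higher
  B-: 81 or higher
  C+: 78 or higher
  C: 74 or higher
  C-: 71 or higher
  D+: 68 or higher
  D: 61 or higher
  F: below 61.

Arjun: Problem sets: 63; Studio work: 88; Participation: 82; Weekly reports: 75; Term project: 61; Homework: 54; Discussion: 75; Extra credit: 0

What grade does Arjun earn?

C

Discussion (75) > Term project (61), so Term project counts as 75.
Weighted total:
  Problem sets 63 × 0.09 = 5.67
  Studio work 88 × 0.08 = 7.04
  Participation 82 × 0.09 = 7.38
  Weekly reports 75 × 0.05 = 3.75
  Term project 75 × 0.37 = 27.75
  Homework 54 × 0.06 = 3.24
  Discussion 75 × 0.26 = 19.5
Sum = 74.33
Extra credit: 74.33 + 0 = 74.33
74.33 is ≥ 74 and < 78 → C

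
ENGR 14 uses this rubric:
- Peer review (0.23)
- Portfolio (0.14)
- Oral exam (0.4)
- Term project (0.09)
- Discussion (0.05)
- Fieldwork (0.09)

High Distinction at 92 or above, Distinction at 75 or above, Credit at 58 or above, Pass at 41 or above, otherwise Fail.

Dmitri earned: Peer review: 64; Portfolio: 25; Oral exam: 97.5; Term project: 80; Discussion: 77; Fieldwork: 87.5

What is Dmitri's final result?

Distinction

Weighted total:
  Peer review 64 × 0.23 = 14.72
  Portfolio 25 × 0.14 = 3.5
  Oral exam 97.5 × 0.4 = 39
  Term project 80 × 0.09 = 7.2
  Discussion 77 × 0.05 = 3.85
  Fieldwork 87.5 × 0.09 = 7.875
Sum = 76.145
76.145 is ≥ 75 and < 92 → Distinction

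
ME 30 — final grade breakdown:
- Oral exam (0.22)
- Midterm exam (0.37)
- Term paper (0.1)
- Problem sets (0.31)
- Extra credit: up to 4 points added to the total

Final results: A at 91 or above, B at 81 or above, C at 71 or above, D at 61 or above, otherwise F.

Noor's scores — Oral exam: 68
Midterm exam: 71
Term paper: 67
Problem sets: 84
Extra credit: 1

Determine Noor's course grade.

Weighted total:
  Oral exam 68 × 0.22 = 14.96
  Midterm exam 71 × 0.37 = 26.27
  Term paper 67 × 0.1 = 6.7
  Problem sets 84 × 0.31 = 26.04
Sum = 73.97
Extra credit: 73.97 + 1 = 74.97
74.97 is ≥ 71 and < 81 → C

C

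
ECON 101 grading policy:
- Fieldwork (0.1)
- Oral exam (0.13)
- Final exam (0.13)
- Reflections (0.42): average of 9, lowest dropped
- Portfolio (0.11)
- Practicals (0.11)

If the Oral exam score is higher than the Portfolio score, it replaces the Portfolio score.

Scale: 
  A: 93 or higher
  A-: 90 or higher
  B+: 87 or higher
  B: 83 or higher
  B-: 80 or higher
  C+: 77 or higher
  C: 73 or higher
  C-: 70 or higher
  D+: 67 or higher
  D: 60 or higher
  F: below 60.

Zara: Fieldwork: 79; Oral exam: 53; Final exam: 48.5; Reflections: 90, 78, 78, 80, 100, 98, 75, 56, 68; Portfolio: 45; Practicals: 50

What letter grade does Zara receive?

Reflections: drop 56 → average of remaining 8 = 667/8 = 83.375
Oral exam (53) > Portfolio (45), so Portfolio counts as 53.
Weighted total:
  Fieldwork 79 × 0.1 = 7.9
  Oral exam 53 × 0.13 = 6.89
  Final exam 48.5 × 0.13 = 6.305
  Reflections 83.375 × 0.42 = 35.0175
  Portfolio 53 × 0.11 = 5.83
  Practicals 50 × 0.11 = 5.5
Sum = 67.4425
67.4425 is ≥ 67 and < 70 → D+

D+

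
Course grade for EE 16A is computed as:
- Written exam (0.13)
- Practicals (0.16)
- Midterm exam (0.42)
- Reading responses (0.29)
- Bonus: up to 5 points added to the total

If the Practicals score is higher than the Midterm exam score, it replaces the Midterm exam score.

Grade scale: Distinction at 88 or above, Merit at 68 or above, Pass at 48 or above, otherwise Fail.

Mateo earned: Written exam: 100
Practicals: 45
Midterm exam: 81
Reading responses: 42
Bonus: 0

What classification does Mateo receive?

Pass

Practicals (45) ≤ Midterm exam (81), so Midterm exam stays at 81.
Weighted total:
  Written exam 100 × 0.13 = 13
  Practicals 45 × 0.16 = 7.2
  Midterm exam 81 × 0.42 = 34.02
  Reading responses 42 × 0.29 = 12.18
Sum = 66.4
Bonus: 66.4 + 0 = 66.4
66.4 is ≥ 48 and < 68 → Pass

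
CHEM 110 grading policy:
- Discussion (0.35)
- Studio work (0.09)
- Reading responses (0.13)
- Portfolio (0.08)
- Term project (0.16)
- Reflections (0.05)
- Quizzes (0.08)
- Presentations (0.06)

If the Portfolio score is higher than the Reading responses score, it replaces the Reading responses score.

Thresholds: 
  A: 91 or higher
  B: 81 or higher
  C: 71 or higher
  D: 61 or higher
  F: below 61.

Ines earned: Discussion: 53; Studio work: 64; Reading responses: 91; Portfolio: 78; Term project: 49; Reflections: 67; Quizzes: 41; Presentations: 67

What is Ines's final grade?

Portfolio (78) ≤ Reading responses (91), so Reading responses stays at 91.
Weighted total:
  Discussion 53 × 0.35 = 18.55
  Studio work 64 × 0.09 = 5.76
  Reading responses 91 × 0.13 = 11.83
  Portfolio 78 × 0.08 = 6.24
  Term project 49 × 0.16 = 7.84
  Reflections 67 × 0.05 = 3.35
  Quizzes 41 × 0.08 = 3.28
  Presentations 67 × 0.06 = 4.02
Sum = 60.87
60.87 < 61 → F

F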